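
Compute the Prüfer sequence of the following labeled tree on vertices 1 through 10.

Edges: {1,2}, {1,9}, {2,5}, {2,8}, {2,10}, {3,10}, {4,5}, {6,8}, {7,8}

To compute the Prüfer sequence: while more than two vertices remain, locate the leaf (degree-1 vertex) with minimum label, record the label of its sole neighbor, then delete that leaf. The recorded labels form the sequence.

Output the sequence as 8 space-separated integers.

Answer: 10 5 2 8 8 2 1 2

Derivation:
Step 1: leaves = {3,4,6,7,9}. Remove smallest leaf 3, emit neighbor 10.
Step 2: leaves = {4,6,7,9,10}. Remove smallest leaf 4, emit neighbor 5.
Step 3: leaves = {5,6,7,9,10}. Remove smallest leaf 5, emit neighbor 2.
Step 4: leaves = {6,7,9,10}. Remove smallest leaf 6, emit neighbor 8.
Step 5: leaves = {7,9,10}. Remove smallest leaf 7, emit neighbor 8.
Step 6: leaves = {8,9,10}. Remove smallest leaf 8, emit neighbor 2.
Step 7: leaves = {9,10}. Remove smallest leaf 9, emit neighbor 1.
Step 8: leaves = {1,10}. Remove smallest leaf 1, emit neighbor 2.
Done: 2 vertices remain (2, 10). Sequence = [10 5 2 8 8 2 1 2]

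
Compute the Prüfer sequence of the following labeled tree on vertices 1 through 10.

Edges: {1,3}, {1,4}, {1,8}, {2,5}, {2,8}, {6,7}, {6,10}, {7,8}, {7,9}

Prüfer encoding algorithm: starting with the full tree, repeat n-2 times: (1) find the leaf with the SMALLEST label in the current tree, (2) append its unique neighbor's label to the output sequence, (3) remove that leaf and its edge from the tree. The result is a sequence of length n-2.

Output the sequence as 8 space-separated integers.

Answer: 1 1 8 2 8 7 7 6

Derivation:
Step 1: leaves = {3,4,5,9,10}. Remove smallest leaf 3, emit neighbor 1.
Step 2: leaves = {4,5,9,10}. Remove smallest leaf 4, emit neighbor 1.
Step 3: leaves = {1,5,9,10}. Remove smallest leaf 1, emit neighbor 8.
Step 4: leaves = {5,9,10}. Remove smallest leaf 5, emit neighbor 2.
Step 5: leaves = {2,9,10}. Remove smallest leaf 2, emit neighbor 8.
Step 6: leaves = {8,9,10}. Remove smallest leaf 8, emit neighbor 7.
Step 7: leaves = {9,10}. Remove smallest leaf 9, emit neighbor 7.
Step 8: leaves = {7,10}. Remove smallest leaf 7, emit neighbor 6.
Done: 2 vertices remain (6, 10). Sequence = [1 1 8 2 8 7 7 6]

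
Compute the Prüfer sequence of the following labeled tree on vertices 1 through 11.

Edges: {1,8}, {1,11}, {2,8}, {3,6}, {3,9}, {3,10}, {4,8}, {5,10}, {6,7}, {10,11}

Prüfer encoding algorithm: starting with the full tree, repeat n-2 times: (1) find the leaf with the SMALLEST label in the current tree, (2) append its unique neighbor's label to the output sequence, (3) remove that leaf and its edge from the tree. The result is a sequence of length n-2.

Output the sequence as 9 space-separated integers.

Step 1: leaves = {2,4,5,7,9}. Remove smallest leaf 2, emit neighbor 8.
Step 2: leaves = {4,5,7,9}. Remove smallest leaf 4, emit neighbor 8.
Step 3: leaves = {5,7,8,9}. Remove smallest leaf 5, emit neighbor 10.
Step 4: leaves = {7,8,9}. Remove smallest leaf 7, emit neighbor 6.
Step 5: leaves = {6,8,9}. Remove smallest leaf 6, emit neighbor 3.
Step 6: leaves = {8,9}. Remove smallest leaf 8, emit neighbor 1.
Step 7: leaves = {1,9}. Remove smallest leaf 1, emit neighbor 11.
Step 8: leaves = {9,11}. Remove smallest leaf 9, emit neighbor 3.
Step 9: leaves = {3,11}. Remove smallest leaf 3, emit neighbor 10.
Done: 2 vertices remain (10, 11). Sequence = [8 8 10 6 3 1 11 3 10]

Answer: 8 8 10 6 3 1 11 3 10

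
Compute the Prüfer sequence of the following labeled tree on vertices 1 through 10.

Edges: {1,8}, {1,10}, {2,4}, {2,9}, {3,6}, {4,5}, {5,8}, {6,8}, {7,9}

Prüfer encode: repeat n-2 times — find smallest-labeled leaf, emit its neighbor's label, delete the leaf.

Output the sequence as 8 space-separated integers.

Answer: 6 8 9 2 4 5 8 1

Derivation:
Step 1: leaves = {3,7,10}. Remove smallest leaf 3, emit neighbor 6.
Step 2: leaves = {6,7,10}. Remove smallest leaf 6, emit neighbor 8.
Step 3: leaves = {7,10}. Remove smallest leaf 7, emit neighbor 9.
Step 4: leaves = {9,10}. Remove smallest leaf 9, emit neighbor 2.
Step 5: leaves = {2,10}. Remove smallest leaf 2, emit neighbor 4.
Step 6: leaves = {4,10}. Remove smallest leaf 4, emit neighbor 5.
Step 7: leaves = {5,10}. Remove smallest leaf 5, emit neighbor 8.
Step 8: leaves = {8,10}. Remove smallest leaf 8, emit neighbor 1.
Done: 2 vertices remain (1, 10). Sequence = [6 8 9 2 4 5 8 1]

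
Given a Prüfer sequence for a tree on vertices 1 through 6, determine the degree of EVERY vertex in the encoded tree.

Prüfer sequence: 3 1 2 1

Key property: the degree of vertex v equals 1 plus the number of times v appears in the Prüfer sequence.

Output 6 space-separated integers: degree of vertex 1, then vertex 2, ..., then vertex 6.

p_1 = 3: count[3] becomes 1
p_2 = 1: count[1] becomes 1
p_3 = 2: count[2] becomes 1
p_4 = 1: count[1] becomes 2
Degrees (1 + count): deg[1]=1+2=3, deg[2]=1+1=2, deg[3]=1+1=2, deg[4]=1+0=1, deg[5]=1+0=1, deg[6]=1+0=1

Answer: 3 2 2 1 1 1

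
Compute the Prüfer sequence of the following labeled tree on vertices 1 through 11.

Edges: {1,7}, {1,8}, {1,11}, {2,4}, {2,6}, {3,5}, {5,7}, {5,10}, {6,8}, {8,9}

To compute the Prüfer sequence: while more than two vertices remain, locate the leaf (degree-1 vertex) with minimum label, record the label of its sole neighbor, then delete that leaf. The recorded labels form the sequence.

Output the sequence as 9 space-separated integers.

Step 1: leaves = {3,4,9,10,11}. Remove smallest leaf 3, emit neighbor 5.
Step 2: leaves = {4,9,10,11}. Remove smallest leaf 4, emit neighbor 2.
Step 3: leaves = {2,9,10,11}. Remove smallest leaf 2, emit neighbor 6.
Step 4: leaves = {6,9,10,11}. Remove smallest leaf 6, emit neighbor 8.
Step 5: leaves = {9,10,11}. Remove smallest leaf 9, emit neighbor 8.
Step 6: leaves = {8,10,11}. Remove smallest leaf 8, emit neighbor 1.
Step 7: leaves = {10,11}. Remove smallest leaf 10, emit neighbor 5.
Step 8: leaves = {5,11}. Remove smallest leaf 5, emit neighbor 7.
Step 9: leaves = {7,11}. Remove smallest leaf 7, emit neighbor 1.
Done: 2 vertices remain (1, 11). Sequence = [5 2 6 8 8 1 5 7 1]

Answer: 5 2 6 8 8 1 5 7 1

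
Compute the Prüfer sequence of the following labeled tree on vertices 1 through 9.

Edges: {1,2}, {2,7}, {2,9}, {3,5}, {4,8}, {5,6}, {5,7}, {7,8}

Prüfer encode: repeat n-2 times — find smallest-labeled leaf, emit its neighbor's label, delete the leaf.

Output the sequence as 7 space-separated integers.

Answer: 2 5 8 5 7 7 2

Derivation:
Step 1: leaves = {1,3,4,6,9}. Remove smallest leaf 1, emit neighbor 2.
Step 2: leaves = {3,4,6,9}. Remove smallest leaf 3, emit neighbor 5.
Step 3: leaves = {4,6,9}. Remove smallest leaf 4, emit neighbor 8.
Step 4: leaves = {6,8,9}. Remove smallest leaf 6, emit neighbor 5.
Step 5: leaves = {5,8,9}. Remove smallest leaf 5, emit neighbor 7.
Step 6: leaves = {8,9}. Remove smallest leaf 8, emit neighbor 7.
Step 7: leaves = {7,9}. Remove smallest leaf 7, emit neighbor 2.
Done: 2 vertices remain (2, 9). Sequence = [2 5 8 5 7 7 2]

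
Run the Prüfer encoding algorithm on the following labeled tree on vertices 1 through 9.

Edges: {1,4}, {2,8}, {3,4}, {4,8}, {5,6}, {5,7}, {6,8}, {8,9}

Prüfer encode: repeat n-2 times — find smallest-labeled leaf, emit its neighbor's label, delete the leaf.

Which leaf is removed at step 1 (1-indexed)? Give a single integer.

Step 1: current leaves = {1,2,3,7,9}. Remove leaf 1 (neighbor: 4).

Answer: 1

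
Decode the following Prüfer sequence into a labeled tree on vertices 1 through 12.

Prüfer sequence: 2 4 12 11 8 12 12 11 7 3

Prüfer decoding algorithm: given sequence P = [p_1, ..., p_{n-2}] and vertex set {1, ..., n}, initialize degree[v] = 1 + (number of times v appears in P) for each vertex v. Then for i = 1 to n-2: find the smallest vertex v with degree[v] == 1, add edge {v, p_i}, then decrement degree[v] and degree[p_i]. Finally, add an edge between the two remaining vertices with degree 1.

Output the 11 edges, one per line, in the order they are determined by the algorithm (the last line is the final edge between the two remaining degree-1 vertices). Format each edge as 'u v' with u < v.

Answer: 1 2
2 4
4 12
5 11
6 8
8 12
9 12
10 11
7 11
3 7
3 12

Derivation:
Initial degrees: {1:1, 2:2, 3:2, 4:2, 5:1, 6:1, 7:2, 8:2, 9:1, 10:1, 11:3, 12:4}
Step 1: smallest deg-1 vertex = 1, p_1 = 2. Add edge {1,2}. Now deg[1]=0, deg[2]=1.
Step 2: smallest deg-1 vertex = 2, p_2 = 4. Add edge {2,4}. Now deg[2]=0, deg[4]=1.
Step 3: smallest deg-1 vertex = 4, p_3 = 12. Add edge {4,12}. Now deg[4]=0, deg[12]=3.
Step 4: smallest deg-1 vertex = 5, p_4 = 11. Add edge {5,11}. Now deg[5]=0, deg[11]=2.
Step 5: smallest deg-1 vertex = 6, p_5 = 8. Add edge {6,8}. Now deg[6]=0, deg[8]=1.
Step 6: smallest deg-1 vertex = 8, p_6 = 12. Add edge {8,12}. Now deg[8]=0, deg[12]=2.
Step 7: smallest deg-1 vertex = 9, p_7 = 12. Add edge {9,12}. Now deg[9]=0, deg[12]=1.
Step 8: smallest deg-1 vertex = 10, p_8 = 11. Add edge {10,11}. Now deg[10]=0, deg[11]=1.
Step 9: smallest deg-1 vertex = 11, p_9 = 7. Add edge {7,11}. Now deg[11]=0, deg[7]=1.
Step 10: smallest deg-1 vertex = 7, p_10 = 3. Add edge {3,7}. Now deg[7]=0, deg[3]=1.
Final: two remaining deg-1 vertices are 3, 12. Add edge {3,12}.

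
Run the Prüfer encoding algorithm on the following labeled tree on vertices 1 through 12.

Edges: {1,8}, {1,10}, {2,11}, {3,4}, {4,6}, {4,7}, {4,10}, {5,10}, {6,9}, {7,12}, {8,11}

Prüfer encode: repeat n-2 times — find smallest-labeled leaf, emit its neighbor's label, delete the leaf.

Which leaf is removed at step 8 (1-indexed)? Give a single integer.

Step 1: current leaves = {2,3,5,9,12}. Remove leaf 2 (neighbor: 11).
Step 2: current leaves = {3,5,9,11,12}. Remove leaf 3 (neighbor: 4).
Step 3: current leaves = {5,9,11,12}. Remove leaf 5 (neighbor: 10).
Step 4: current leaves = {9,11,12}. Remove leaf 9 (neighbor: 6).
Step 5: current leaves = {6,11,12}. Remove leaf 6 (neighbor: 4).
Step 6: current leaves = {11,12}. Remove leaf 11 (neighbor: 8).
Step 7: current leaves = {8,12}. Remove leaf 8 (neighbor: 1).
Step 8: current leaves = {1,12}. Remove leaf 1 (neighbor: 10).

Answer: 1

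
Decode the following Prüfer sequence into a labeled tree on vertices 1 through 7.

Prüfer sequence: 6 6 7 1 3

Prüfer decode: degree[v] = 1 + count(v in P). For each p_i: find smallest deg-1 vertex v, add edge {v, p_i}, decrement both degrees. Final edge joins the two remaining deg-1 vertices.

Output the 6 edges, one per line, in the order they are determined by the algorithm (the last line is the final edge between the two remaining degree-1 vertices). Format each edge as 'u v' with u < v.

Initial degrees: {1:2, 2:1, 3:2, 4:1, 5:1, 6:3, 7:2}
Step 1: smallest deg-1 vertex = 2, p_1 = 6. Add edge {2,6}. Now deg[2]=0, deg[6]=2.
Step 2: smallest deg-1 vertex = 4, p_2 = 6. Add edge {4,6}. Now deg[4]=0, deg[6]=1.
Step 3: smallest deg-1 vertex = 5, p_3 = 7. Add edge {5,7}. Now deg[5]=0, deg[7]=1.
Step 4: smallest deg-1 vertex = 6, p_4 = 1. Add edge {1,6}. Now deg[6]=0, deg[1]=1.
Step 5: smallest deg-1 vertex = 1, p_5 = 3. Add edge {1,3}. Now deg[1]=0, deg[3]=1.
Final: two remaining deg-1 vertices are 3, 7. Add edge {3,7}.

Answer: 2 6
4 6
5 7
1 6
1 3
3 7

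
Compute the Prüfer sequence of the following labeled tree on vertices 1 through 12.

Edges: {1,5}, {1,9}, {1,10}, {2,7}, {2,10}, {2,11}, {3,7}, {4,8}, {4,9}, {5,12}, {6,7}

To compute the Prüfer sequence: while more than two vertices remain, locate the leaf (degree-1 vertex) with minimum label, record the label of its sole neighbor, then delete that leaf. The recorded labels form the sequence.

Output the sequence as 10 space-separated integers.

Answer: 7 7 2 4 9 1 2 10 1 5

Derivation:
Step 1: leaves = {3,6,8,11,12}. Remove smallest leaf 3, emit neighbor 7.
Step 2: leaves = {6,8,11,12}. Remove smallest leaf 6, emit neighbor 7.
Step 3: leaves = {7,8,11,12}. Remove smallest leaf 7, emit neighbor 2.
Step 4: leaves = {8,11,12}. Remove smallest leaf 8, emit neighbor 4.
Step 5: leaves = {4,11,12}. Remove smallest leaf 4, emit neighbor 9.
Step 6: leaves = {9,11,12}. Remove smallest leaf 9, emit neighbor 1.
Step 7: leaves = {11,12}. Remove smallest leaf 11, emit neighbor 2.
Step 8: leaves = {2,12}. Remove smallest leaf 2, emit neighbor 10.
Step 9: leaves = {10,12}. Remove smallest leaf 10, emit neighbor 1.
Step 10: leaves = {1,12}. Remove smallest leaf 1, emit neighbor 5.
Done: 2 vertices remain (5, 12). Sequence = [7 7 2 4 9 1 2 10 1 5]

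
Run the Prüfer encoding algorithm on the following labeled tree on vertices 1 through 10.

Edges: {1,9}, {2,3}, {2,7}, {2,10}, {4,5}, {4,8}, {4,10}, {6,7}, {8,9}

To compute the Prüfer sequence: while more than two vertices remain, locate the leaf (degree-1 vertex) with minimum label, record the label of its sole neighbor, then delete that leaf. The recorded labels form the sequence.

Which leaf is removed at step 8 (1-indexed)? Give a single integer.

Answer: 8

Derivation:
Step 1: current leaves = {1,3,5,6}. Remove leaf 1 (neighbor: 9).
Step 2: current leaves = {3,5,6,9}. Remove leaf 3 (neighbor: 2).
Step 3: current leaves = {5,6,9}. Remove leaf 5 (neighbor: 4).
Step 4: current leaves = {6,9}. Remove leaf 6 (neighbor: 7).
Step 5: current leaves = {7,9}. Remove leaf 7 (neighbor: 2).
Step 6: current leaves = {2,9}. Remove leaf 2 (neighbor: 10).
Step 7: current leaves = {9,10}. Remove leaf 9 (neighbor: 8).
Step 8: current leaves = {8,10}. Remove leaf 8 (neighbor: 4).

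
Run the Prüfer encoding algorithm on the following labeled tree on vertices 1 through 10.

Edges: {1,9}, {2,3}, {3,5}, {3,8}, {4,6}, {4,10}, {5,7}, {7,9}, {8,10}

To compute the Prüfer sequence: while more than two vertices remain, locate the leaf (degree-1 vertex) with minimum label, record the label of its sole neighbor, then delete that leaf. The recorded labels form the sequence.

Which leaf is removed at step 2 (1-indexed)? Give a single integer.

Answer: 2

Derivation:
Step 1: current leaves = {1,2,6}. Remove leaf 1 (neighbor: 9).
Step 2: current leaves = {2,6,9}. Remove leaf 2 (neighbor: 3).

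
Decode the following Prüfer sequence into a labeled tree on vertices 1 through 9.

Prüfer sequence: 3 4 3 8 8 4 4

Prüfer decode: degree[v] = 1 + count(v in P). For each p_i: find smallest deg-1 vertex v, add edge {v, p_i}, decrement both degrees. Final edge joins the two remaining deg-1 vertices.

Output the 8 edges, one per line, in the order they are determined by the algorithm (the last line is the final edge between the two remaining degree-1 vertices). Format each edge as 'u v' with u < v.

Answer: 1 3
2 4
3 5
3 8
6 8
4 7
4 8
4 9

Derivation:
Initial degrees: {1:1, 2:1, 3:3, 4:4, 5:1, 6:1, 7:1, 8:3, 9:1}
Step 1: smallest deg-1 vertex = 1, p_1 = 3. Add edge {1,3}. Now deg[1]=0, deg[3]=2.
Step 2: smallest deg-1 vertex = 2, p_2 = 4. Add edge {2,4}. Now deg[2]=0, deg[4]=3.
Step 3: smallest deg-1 vertex = 5, p_3 = 3. Add edge {3,5}. Now deg[5]=0, deg[3]=1.
Step 4: smallest deg-1 vertex = 3, p_4 = 8. Add edge {3,8}. Now deg[3]=0, deg[8]=2.
Step 5: smallest deg-1 vertex = 6, p_5 = 8. Add edge {6,8}. Now deg[6]=0, deg[8]=1.
Step 6: smallest deg-1 vertex = 7, p_6 = 4. Add edge {4,7}. Now deg[7]=0, deg[4]=2.
Step 7: smallest deg-1 vertex = 8, p_7 = 4. Add edge {4,8}. Now deg[8]=0, deg[4]=1.
Final: two remaining deg-1 vertices are 4, 9. Add edge {4,9}.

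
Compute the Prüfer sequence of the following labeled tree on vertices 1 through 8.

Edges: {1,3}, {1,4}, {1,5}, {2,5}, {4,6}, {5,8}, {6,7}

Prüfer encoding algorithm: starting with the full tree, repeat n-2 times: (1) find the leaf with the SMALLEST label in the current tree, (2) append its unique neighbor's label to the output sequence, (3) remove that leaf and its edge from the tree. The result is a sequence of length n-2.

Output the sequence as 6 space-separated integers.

Answer: 5 1 6 4 1 5

Derivation:
Step 1: leaves = {2,3,7,8}. Remove smallest leaf 2, emit neighbor 5.
Step 2: leaves = {3,7,8}. Remove smallest leaf 3, emit neighbor 1.
Step 3: leaves = {7,8}. Remove smallest leaf 7, emit neighbor 6.
Step 4: leaves = {6,8}. Remove smallest leaf 6, emit neighbor 4.
Step 5: leaves = {4,8}. Remove smallest leaf 4, emit neighbor 1.
Step 6: leaves = {1,8}. Remove smallest leaf 1, emit neighbor 5.
Done: 2 vertices remain (5, 8). Sequence = [5 1 6 4 1 5]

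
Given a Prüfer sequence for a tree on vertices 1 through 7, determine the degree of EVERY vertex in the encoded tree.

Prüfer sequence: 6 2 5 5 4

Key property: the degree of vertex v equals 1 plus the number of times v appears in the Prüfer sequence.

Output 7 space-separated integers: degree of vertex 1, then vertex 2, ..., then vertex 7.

p_1 = 6: count[6] becomes 1
p_2 = 2: count[2] becomes 1
p_3 = 5: count[5] becomes 1
p_4 = 5: count[5] becomes 2
p_5 = 4: count[4] becomes 1
Degrees (1 + count): deg[1]=1+0=1, deg[2]=1+1=2, deg[3]=1+0=1, deg[4]=1+1=2, deg[5]=1+2=3, deg[6]=1+1=2, deg[7]=1+0=1

Answer: 1 2 1 2 3 2 1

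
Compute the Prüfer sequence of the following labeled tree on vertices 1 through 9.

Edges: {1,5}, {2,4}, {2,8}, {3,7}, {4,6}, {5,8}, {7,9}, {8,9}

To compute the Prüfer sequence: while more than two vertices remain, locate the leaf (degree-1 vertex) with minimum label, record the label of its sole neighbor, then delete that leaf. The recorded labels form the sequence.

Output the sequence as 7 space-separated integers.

Step 1: leaves = {1,3,6}. Remove smallest leaf 1, emit neighbor 5.
Step 2: leaves = {3,5,6}. Remove smallest leaf 3, emit neighbor 7.
Step 3: leaves = {5,6,7}. Remove smallest leaf 5, emit neighbor 8.
Step 4: leaves = {6,7}. Remove smallest leaf 6, emit neighbor 4.
Step 5: leaves = {4,7}. Remove smallest leaf 4, emit neighbor 2.
Step 6: leaves = {2,7}. Remove smallest leaf 2, emit neighbor 8.
Step 7: leaves = {7,8}. Remove smallest leaf 7, emit neighbor 9.
Done: 2 vertices remain (8, 9). Sequence = [5 7 8 4 2 8 9]

Answer: 5 7 8 4 2 8 9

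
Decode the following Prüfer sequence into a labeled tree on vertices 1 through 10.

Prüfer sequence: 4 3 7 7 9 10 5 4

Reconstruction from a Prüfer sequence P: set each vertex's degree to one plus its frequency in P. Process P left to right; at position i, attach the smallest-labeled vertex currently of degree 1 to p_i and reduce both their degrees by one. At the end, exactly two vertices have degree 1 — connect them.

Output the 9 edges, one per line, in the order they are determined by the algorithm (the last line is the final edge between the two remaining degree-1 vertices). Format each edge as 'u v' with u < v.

Answer: 1 4
2 3
3 7
6 7
7 9
8 10
5 9
4 5
4 10

Derivation:
Initial degrees: {1:1, 2:1, 3:2, 4:3, 5:2, 6:1, 7:3, 8:1, 9:2, 10:2}
Step 1: smallest deg-1 vertex = 1, p_1 = 4. Add edge {1,4}. Now deg[1]=0, deg[4]=2.
Step 2: smallest deg-1 vertex = 2, p_2 = 3. Add edge {2,3}. Now deg[2]=0, deg[3]=1.
Step 3: smallest deg-1 vertex = 3, p_3 = 7. Add edge {3,7}. Now deg[3]=0, deg[7]=2.
Step 4: smallest deg-1 vertex = 6, p_4 = 7. Add edge {6,7}. Now deg[6]=0, deg[7]=1.
Step 5: smallest deg-1 vertex = 7, p_5 = 9. Add edge {7,9}. Now deg[7]=0, deg[9]=1.
Step 6: smallest deg-1 vertex = 8, p_6 = 10. Add edge {8,10}. Now deg[8]=0, deg[10]=1.
Step 7: smallest deg-1 vertex = 9, p_7 = 5. Add edge {5,9}. Now deg[9]=0, deg[5]=1.
Step 8: smallest deg-1 vertex = 5, p_8 = 4. Add edge {4,5}. Now deg[5]=0, deg[4]=1.
Final: two remaining deg-1 vertices are 4, 10. Add edge {4,10}.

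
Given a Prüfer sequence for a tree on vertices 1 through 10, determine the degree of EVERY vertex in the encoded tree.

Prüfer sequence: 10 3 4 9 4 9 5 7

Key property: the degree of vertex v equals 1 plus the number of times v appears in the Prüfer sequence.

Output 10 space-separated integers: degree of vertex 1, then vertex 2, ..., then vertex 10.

p_1 = 10: count[10] becomes 1
p_2 = 3: count[3] becomes 1
p_3 = 4: count[4] becomes 1
p_4 = 9: count[9] becomes 1
p_5 = 4: count[4] becomes 2
p_6 = 9: count[9] becomes 2
p_7 = 5: count[5] becomes 1
p_8 = 7: count[7] becomes 1
Degrees (1 + count): deg[1]=1+0=1, deg[2]=1+0=1, deg[3]=1+1=2, deg[4]=1+2=3, deg[5]=1+1=2, deg[6]=1+0=1, deg[7]=1+1=2, deg[8]=1+0=1, deg[9]=1+2=3, deg[10]=1+1=2

Answer: 1 1 2 3 2 1 2 1 3 2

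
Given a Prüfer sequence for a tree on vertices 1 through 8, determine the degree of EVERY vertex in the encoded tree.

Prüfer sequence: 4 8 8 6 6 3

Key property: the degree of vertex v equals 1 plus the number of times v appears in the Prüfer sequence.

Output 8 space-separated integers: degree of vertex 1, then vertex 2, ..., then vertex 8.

p_1 = 4: count[4] becomes 1
p_2 = 8: count[8] becomes 1
p_3 = 8: count[8] becomes 2
p_4 = 6: count[6] becomes 1
p_5 = 6: count[6] becomes 2
p_6 = 3: count[3] becomes 1
Degrees (1 + count): deg[1]=1+0=1, deg[2]=1+0=1, deg[3]=1+1=2, deg[4]=1+1=2, deg[5]=1+0=1, deg[6]=1+2=3, deg[7]=1+0=1, deg[8]=1+2=3

Answer: 1 1 2 2 1 3 1 3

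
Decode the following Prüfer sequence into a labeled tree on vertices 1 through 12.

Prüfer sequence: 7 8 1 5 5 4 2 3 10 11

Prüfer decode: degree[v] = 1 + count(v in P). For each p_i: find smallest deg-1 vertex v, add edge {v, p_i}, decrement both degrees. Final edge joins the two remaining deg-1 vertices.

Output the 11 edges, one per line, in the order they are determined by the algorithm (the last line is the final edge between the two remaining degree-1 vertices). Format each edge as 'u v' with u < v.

Initial degrees: {1:2, 2:2, 3:2, 4:2, 5:3, 6:1, 7:2, 8:2, 9:1, 10:2, 11:2, 12:1}
Step 1: smallest deg-1 vertex = 6, p_1 = 7. Add edge {6,7}. Now deg[6]=0, deg[7]=1.
Step 2: smallest deg-1 vertex = 7, p_2 = 8. Add edge {7,8}. Now deg[7]=0, deg[8]=1.
Step 3: smallest deg-1 vertex = 8, p_3 = 1. Add edge {1,8}. Now deg[8]=0, deg[1]=1.
Step 4: smallest deg-1 vertex = 1, p_4 = 5. Add edge {1,5}. Now deg[1]=0, deg[5]=2.
Step 5: smallest deg-1 vertex = 9, p_5 = 5. Add edge {5,9}. Now deg[9]=0, deg[5]=1.
Step 6: smallest deg-1 vertex = 5, p_6 = 4. Add edge {4,5}. Now deg[5]=0, deg[4]=1.
Step 7: smallest deg-1 vertex = 4, p_7 = 2. Add edge {2,4}. Now deg[4]=0, deg[2]=1.
Step 8: smallest deg-1 vertex = 2, p_8 = 3. Add edge {2,3}. Now deg[2]=0, deg[3]=1.
Step 9: smallest deg-1 vertex = 3, p_9 = 10. Add edge {3,10}. Now deg[3]=0, deg[10]=1.
Step 10: smallest deg-1 vertex = 10, p_10 = 11. Add edge {10,11}. Now deg[10]=0, deg[11]=1.
Final: two remaining deg-1 vertices are 11, 12. Add edge {11,12}.

Answer: 6 7
7 8
1 8
1 5
5 9
4 5
2 4
2 3
3 10
10 11
11 12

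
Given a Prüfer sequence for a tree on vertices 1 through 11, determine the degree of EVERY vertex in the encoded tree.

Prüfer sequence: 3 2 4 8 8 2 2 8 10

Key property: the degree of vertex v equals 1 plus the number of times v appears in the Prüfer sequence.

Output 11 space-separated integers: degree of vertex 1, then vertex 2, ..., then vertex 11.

Answer: 1 4 2 2 1 1 1 4 1 2 1

Derivation:
p_1 = 3: count[3] becomes 1
p_2 = 2: count[2] becomes 1
p_3 = 4: count[4] becomes 1
p_4 = 8: count[8] becomes 1
p_5 = 8: count[8] becomes 2
p_6 = 2: count[2] becomes 2
p_7 = 2: count[2] becomes 3
p_8 = 8: count[8] becomes 3
p_9 = 10: count[10] becomes 1
Degrees (1 + count): deg[1]=1+0=1, deg[2]=1+3=4, deg[3]=1+1=2, deg[4]=1+1=2, deg[5]=1+0=1, deg[6]=1+0=1, deg[7]=1+0=1, deg[8]=1+3=4, deg[9]=1+0=1, deg[10]=1+1=2, deg[11]=1+0=1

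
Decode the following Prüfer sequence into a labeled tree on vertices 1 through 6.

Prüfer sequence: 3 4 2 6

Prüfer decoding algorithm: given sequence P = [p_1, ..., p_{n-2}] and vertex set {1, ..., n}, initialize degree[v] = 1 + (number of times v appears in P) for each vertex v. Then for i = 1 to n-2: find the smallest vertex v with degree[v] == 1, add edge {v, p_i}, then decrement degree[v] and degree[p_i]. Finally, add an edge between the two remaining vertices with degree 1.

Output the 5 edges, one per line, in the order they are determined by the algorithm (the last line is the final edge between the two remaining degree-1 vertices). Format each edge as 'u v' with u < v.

Answer: 1 3
3 4
2 4
2 6
5 6

Derivation:
Initial degrees: {1:1, 2:2, 3:2, 4:2, 5:1, 6:2}
Step 1: smallest deg-1 vertex = 1, p_1 = 3. Add edge {1,3}. Now deg[1]=0, deg[3]=1.
Step 2: smallest deg-1 vertex = 3, p_2 = 4. Add edge {3,4}. Now deg[3]=0, deg[4]=1.
Step 3: smallest deg-1 vertex = 4, p_3 = 2. Add edge {2,4}. Now deg[4]=0, deg[2]=1.
Step 4: smallest deg-1 vertex = 2, p_4 = 6. Add edge {2,6}. Now deg[2]=0, deg[6]=1.
Final: two remaining deg-1 vertices are 5, 6. Add edge {5,6}.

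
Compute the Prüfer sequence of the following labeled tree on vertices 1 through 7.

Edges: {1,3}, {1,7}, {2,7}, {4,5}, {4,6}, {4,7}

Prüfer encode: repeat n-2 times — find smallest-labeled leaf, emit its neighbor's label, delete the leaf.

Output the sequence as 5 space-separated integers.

Step 1: leaves = {2,3,5,6}. Remove smallest leaf 2, emit neighbor 7.
Step 2: leaves = {3,5,6}. Remove smallest leaf 3, emit neighbor 1.
Step 3: leaves = {1,5,6}. Remove smallest leaf 1, emit neighbor 7.
Step 4: leaves = {5,6,7}. Remove smallest leaf 5, emit neighbor 4.
Step 5: leaves = {6,7}. Remove smallest leaf 6, emit neighbor 4.
Done: 2 vertices remain (4, 7). Sequence = [7 1 7 4 4]

Answer: 7 1 7 4 4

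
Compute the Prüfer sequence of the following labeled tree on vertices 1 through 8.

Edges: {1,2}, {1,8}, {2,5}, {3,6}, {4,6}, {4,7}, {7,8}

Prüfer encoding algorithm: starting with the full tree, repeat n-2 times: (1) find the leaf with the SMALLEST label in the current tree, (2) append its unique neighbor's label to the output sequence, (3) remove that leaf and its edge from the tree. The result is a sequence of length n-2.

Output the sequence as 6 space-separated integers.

Step 1: leaves = {3,5}. Remove smallest leaf 3, emit neighbor 6.
Step 2: leaves = {5,6}. Remove smallest leaf 5, emit neighbor 2.
Step 3: leaves = {2,6}. Remove smallest leaf 2, emit neighbor 1.
Step 4: leaves = {1,6}. Remove smallest leaf 1, emit neighbor 8.
Step 5: leaves = {6,8}. Remove smallest leaf 6, emit neighbor 4.
Step 6: leaves = {4,8}. Remove smallest leaf 4, emit neighbor 7.
Done: 2 vertices remain (7, 8). Sequence = [6 2 1 8 4 7]

Answer: 6 2 1 8 4 7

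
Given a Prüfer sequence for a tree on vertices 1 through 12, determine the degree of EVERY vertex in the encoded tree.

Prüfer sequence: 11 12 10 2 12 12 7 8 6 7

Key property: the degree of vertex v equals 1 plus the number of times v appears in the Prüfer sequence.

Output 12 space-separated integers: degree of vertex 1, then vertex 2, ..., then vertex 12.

Answer: 1 2 1 1 1 2 3 2 1 2 2 4

Derivation:
p_1 = 11: count[11] becomes 1
p_2 = 12: count[12] becomes 1
p_3 = 10: count[10] becomes 1
p_4 = 2: count[2] becomes 1
p_5 = 12: count[12] becomes 2
p_6 = 12: count[12] becomes 3
p_7 = 7: count[7] becomes 1
p_8 = 8: count[8] becomes 1
p_9 = 6: count[6] becomes 1
p_10 = 7: count[7] becomes 2
Degrees (1 + count): deg[1]=1+0=1, deg[2]=1+1=2, deg[3]=1+0=1, deg[4]=1+0=1, deg[5]=1+0=1, deg[6]=1+1=2, deg[7]=1+2=3, deg[8]=1+1=2, deg[9]=1+0=1, deg[10]=1+1=2, deg[11]=1+1=2, deg[12]=1+3=4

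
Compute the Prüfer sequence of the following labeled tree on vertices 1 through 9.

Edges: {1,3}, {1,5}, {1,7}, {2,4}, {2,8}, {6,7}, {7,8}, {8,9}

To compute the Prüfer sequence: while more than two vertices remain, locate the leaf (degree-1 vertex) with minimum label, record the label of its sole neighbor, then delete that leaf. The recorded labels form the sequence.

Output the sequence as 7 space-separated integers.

Answer: 1 2 8 1 7 7 8

Derivation:
Step 1: leaves = {3,4,5,6,9}. Remove smallest leaf 3, emit neighbor 1.
Step 2: leaves = {4,5,6,9}. Remove smallest leaf 4, emit neighbor 2.
Step 3: leaves = {2,5,6,9}. Remove smallest leaf 2, emit neighbor 8.
Step 4: leaves = {5,6,9}. Remove smallest leaf 5, emit neighbor 1.
Step 5: leaves = {1,6,9}. Remove smallest leaf 1, emit neighbor 7.
Step 6: leaves = {6,9}. Remove smallest leaf 6, emit neighbor 7.
Step 7: leaves = {7,9}. Remove smallest leaf 7, emit neighbor 8.
Done: 2 vertices remain (8, 9). Sequence = [1 2 8 1 7 7 8]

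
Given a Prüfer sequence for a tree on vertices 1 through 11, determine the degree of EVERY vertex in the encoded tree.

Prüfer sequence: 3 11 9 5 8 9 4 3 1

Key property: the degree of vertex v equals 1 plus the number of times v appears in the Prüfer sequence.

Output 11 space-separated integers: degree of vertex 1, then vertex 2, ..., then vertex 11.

p_1 = 3: count[3] becomes 1
p_2 = 11: count[11] becomes 1
p_3 = 9: count[9] becomes 1
p_4 = 5: count[5] becomes 1
p_5 = 8: count[8] becomes 1
p_6 = 9: count[9] becomes 2
p_7 = 4: count[4] becomes 1
p_8 = 3: count[3] becomes 2
p_9 = 1: count[1] becomes 1
Degrees (1 + count): deg[1]=1+1=2, deg[2]=1+0=1, deg[3]=1+2=3, deg[4]=1+1=2, deg[5]=1+1=2, deg[6]=1+0=1, deg[7]=1+0=1, deg[8]=1+1=2, deg[9]=1+2=3, deg[10]=1+0=1, deg[11]=1+1=2

Answer: 2 1 3 2 2 1 1 2 3 1 2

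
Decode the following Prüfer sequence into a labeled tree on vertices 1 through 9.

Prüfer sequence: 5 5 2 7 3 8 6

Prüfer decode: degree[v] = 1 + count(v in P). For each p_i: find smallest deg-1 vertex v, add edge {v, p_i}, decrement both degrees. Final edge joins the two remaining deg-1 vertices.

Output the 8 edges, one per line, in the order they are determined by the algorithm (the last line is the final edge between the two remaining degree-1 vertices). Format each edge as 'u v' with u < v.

Initial degrees: {1:1, 2:2, 3:2, 4:1, 5:3, 6:2, 7:2, 8:2, 9:1}
Step 1: smallest deg-1 vertex = 1, p_1 = 5. Add edge {1,5}. Now deg[1]=0, deg[5]=2.
Step 2: smallest deg-1 vertex = 4, p_2 = 5. Add edge {4,5}. Now deg[4]=0, deg[5]=1.
Step 3: smallest deg-1 vertex = 5, p_3 = 2. Add edge {2,5}. Now deg[5]=0, deg[2]=1.
Step 4: smallest deg-1 vertex = 2, p_4 = 7. Add edge {2,7}. Now deg[2]=0, deg[7]=1.
Step 5: smallest deg-1 vertex = 7, p_5 = 3. Add edge {3,7}. Now deg[7]=0, deg[3]=1.
Step 6: smallest deg-1 vertex = 3, p_6 = 8. Add edge {3,8}. Now deg[3]=0, deg[8]=1.
Step 7: smallest deg-1 vertex = 8, p_7 = 6. Add edge {6,8}. Now deg[8]=0, deg[6]=1.
Final: two remaining deg-1 vertices are 6, 9. Add edge {6,9}.

Answer: 1 5
4 5
2 5
2 7
3 7
3 8
6 8
6 9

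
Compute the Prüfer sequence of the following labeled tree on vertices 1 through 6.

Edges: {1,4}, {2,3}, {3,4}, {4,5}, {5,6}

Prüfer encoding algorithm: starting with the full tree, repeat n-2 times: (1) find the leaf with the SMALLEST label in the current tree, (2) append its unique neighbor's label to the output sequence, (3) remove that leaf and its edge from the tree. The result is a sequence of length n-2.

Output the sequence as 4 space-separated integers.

Step 1: leaves = {1,2,6}. Remove smallest leaf 1, emit neighbor 4.
Step 2: leaves = {2,6}. Remove smallest leaf 2, emit neighbor 3.
Step 3: leaves = {3,6}. Remove smallest leaf 3, emit neighbor 4.
Step 4: leaves = {4,6}. Remove smallest leaf 4, emit neighbor 5.
Done: 2 vertices remain (5, 6). Sequence = [4 3 4 5]

Answer: 4 3 4 5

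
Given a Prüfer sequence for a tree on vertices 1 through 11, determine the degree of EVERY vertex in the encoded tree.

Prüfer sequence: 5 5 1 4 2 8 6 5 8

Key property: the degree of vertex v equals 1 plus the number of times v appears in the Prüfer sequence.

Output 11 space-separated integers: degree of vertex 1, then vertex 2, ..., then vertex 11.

Answer: 2 2 1 2 4 2 1 3 1 1 1

Derivation:
p_1 = 5: count[5] becomes 1
p_2 = 5: count[5] becomes 2
p_3 = 1: count[1] becomes 1
p_4 = 4: count[4] becomes 1
p_5 = 2: count[2] becomes 1
p_6 = 8: count[8] becomes 1
p_7 = 6: count[6] becomes 1
p_8 = 5: count[5] becomes 3
p_9 = 8: count[8] becomes 2
Degrees (1 + count): deg[1]=1+1=2, deg[2]=1+1=2, deg[3]=1+0=1, deg[4]=1+1=2, deg[5]=1+3=4, deg[6]=1+1=2, deg[7]=1+0=1, deg[8]=1+2=3, deg[9]=1+0=1, deg[10]=1+0=1, deg[11]=1+0=1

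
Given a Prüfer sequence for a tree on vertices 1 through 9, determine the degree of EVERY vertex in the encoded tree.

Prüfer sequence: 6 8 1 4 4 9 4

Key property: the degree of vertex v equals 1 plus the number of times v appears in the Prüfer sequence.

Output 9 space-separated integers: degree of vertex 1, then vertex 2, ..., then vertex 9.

p_1 = 6: count[6] becomes 1
p_2 = 8: count[8] becomes 1
p_3 = 1: count[1] becomes 1
p_4 = 4: count[4] becomes 1
p_5 = 4: count[4] becomes 2
p_6 = 9: count[9] becomes 1
p_7 = 4: count[4] becomes 3
Degrees (1 + count): deg[1]=1+1=2, deg[2]=1+0=1, deg[3]=1+0=1, deg[4]=1+3=4, deg[5]=1+0=1, deg[6]=1+1=2, deg[7]=1+0=1, deg[8]=1+1=2, deg[9]=1+1=2

Answer: 2 1 1 4 1 2 1 2 2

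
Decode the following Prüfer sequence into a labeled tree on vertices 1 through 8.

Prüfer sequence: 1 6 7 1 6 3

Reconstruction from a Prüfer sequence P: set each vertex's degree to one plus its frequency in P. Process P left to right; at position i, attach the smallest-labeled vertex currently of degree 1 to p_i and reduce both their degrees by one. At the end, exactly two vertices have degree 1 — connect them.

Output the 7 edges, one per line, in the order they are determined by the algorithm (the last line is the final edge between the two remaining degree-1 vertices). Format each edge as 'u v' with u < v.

Answer: 1 2
4 6
5 7
1 7
1 6
3 6
3 8

Derivation:
Initial degrees: {1:3, 2:1, 3:2, 4:1, 5:1, 6:3, 7:2, 8:1}
Step 1: smallest deg-1 vertex = 2, p_1 = 1. Add edge {1,2}. Now deg[2]=0, deg[1]=2.
Step 2: smallest deg-1 vertex = 4, p_2 = 6. Add edge {4,6}. Now deg[4]=0, deg[6]=2.
Step 3: smallest deg-1 vertex = 5, p_3 = 7. Add edge {5,7}. Now deg[5]=0, deg[7]=1.
Step 4: smallest deg-1 vertex = 7, p_4 = 1. Add edge {1,7}. Now deg[7]=0, deg[1]=1.
Step 5: smallest deg-1 vertex = 1, p_5 = 6. Add edge {1,6}. Now deg[1]=0, deg[6]=1.
Step 6: smallest deg-1 vertex = 6, p_6 = 3. Add edge {3,6}. Now deg[6]=0, deg[3]=1.
Final: two remaining deg-1 vertices are 3, 8. Add edge {3,8}.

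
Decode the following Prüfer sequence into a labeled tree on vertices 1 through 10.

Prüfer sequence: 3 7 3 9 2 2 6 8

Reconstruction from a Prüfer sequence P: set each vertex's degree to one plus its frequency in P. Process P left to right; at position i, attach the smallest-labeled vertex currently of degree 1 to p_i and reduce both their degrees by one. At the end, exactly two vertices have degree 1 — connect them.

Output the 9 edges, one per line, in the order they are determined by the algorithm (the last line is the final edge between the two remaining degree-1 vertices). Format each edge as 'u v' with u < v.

Initial degrees: {1:1, 2:3, 3:3, 4:1, 5:1, 6:2, 7:2, 8:2, 9:2, 10:1}
Step 1: smallest deg-1 vertex = 1, p_1 = 3. Add edge {1,3}. Now deg[1]=0, deg[3]=2.
Step 2: smallest deg-1 vertex = 4, p_2 = 7. Add edge {4,7}. Now deg[4]=0, deg[7]=1.
Step 3: smallest deg-1 vertex = 5, p_3 = 3. Add edge {3,5}. Now deg[5]=0, deg[3]=1.
Step 4: smallest deg-1 vertex = 3, p_4 = 9. Add edge {3,9}. Now deg[3]=0, deg[9]=1.
Step 5: smallest deg-1 vertex = 7, p_5 = 2. Add edge {2,7}. Now deg[7]=0, deg[2]=2.
Step 6: smallest deg-1 vertex = 9, p_6 = 2. Add edge {2,9}. Now deg[9]=0, deg[2]=1.
Step 7: smallest deg-1 vertex = 2, p_7 = 6. Add edge {2,6}. Now deg[2]=0, deg[6]=1.
Step 8: smallest deg-1 vertex = 6, p_8 = 8. Add edge {6,8}. Now deg[6]=0, deg[8]=1.
Final: two remaining deg-1 vertices are 8, 10. Add edge {8,10}.

Answer: 1 3
4 7
3 5
3 9
2 7
2 9
2 6
6 8
8 10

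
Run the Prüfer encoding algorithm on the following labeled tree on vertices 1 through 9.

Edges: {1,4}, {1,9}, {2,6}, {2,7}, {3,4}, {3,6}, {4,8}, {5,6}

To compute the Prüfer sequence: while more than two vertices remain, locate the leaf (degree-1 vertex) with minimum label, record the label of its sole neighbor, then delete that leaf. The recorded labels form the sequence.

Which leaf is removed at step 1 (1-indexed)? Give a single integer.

Step 1: current leaves = {5,7,8,9}. Remove leaf 5 (neighbor: 6).

Answer: 5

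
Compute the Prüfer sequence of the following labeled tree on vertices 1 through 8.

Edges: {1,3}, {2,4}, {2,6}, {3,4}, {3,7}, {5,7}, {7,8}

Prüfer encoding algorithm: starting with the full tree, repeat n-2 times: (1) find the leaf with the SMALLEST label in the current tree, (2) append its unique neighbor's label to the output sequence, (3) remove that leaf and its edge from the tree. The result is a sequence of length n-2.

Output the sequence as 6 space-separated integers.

Answer: 3 7 2 4 3 7

Derivation:
Step 1: leaves = {1,5,6,8}. Remove smallest leaf 1, emit neighbor 3.
Step 2: leaves = {5,6,8}. Remove smallest leaf 5, emit neighbor 7.
Step 3: leaves = {6,8}. Remove smallest leaf 6, emit neighbor 2.
Step 4: leaves = {2,8}. Remove smallest leaf 2, emit neighbor 4.
Step 5: leaves = {4,8}. Remove smallest leaf 4, emit neighbor 3.
Step 6: leaves = {3,8}. Remove smallest leaf 3, emit neighbor 7.
Done: 2 vertices remain (7, 8). Sequence = [3 7 2 4 3 7]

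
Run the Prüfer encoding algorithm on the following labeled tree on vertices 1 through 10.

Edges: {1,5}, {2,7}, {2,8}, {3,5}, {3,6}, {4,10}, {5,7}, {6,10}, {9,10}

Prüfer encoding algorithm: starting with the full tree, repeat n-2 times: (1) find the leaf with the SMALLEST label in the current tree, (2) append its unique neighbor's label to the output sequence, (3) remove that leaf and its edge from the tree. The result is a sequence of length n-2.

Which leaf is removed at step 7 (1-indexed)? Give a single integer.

Step 1: current leaves = {1,4,8,9}. Remove leaf 1 (neighbor: 5).
Step 2: current leaves = {4,8,9}. Remove leaf 4 (neighbor: 10).
Step 3: current leaves = {8,9}. Remove leaf 8 (neighbor: 2).
Step 4: current leaves = {2,9}. Remove leaf 2 (neighbor: 7).
Step 5: current leaves = {7,9}. Remove leaf 7 (neighbor: 5).
Step 6: current leaves = {5,9}. Remove leaf 5 (neighbor: 3).
Step 7: current leaves = {3,9}. Remove leaf 3 (neighbor: 6).

Answer: 3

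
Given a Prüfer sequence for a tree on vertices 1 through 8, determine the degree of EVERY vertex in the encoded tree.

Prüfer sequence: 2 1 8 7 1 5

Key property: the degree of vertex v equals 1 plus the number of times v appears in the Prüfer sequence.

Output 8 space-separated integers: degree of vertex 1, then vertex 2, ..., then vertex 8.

p_1 = 2: count[2] becomes 1
p_2 = 1: count[1] becomes 1
p_3 = 8: count[8] becomes 1
p_4 = 7: count[7] becomes 1
p_5 = 1: count[1] becomes 2
p_6 = 5: count[5] becomes 1
Degrees (1 + count): deg[1]=1+2=3, deg[2]=1+1=2, deg[3]=1+0=1, deg[4]=1+0=1, deg[5]=1+1=2, deg[6]=1+0=1, deg[7]=1+1=2, deg[8]=1+1=2

Answer: 3 2 1 1 2 1 2 2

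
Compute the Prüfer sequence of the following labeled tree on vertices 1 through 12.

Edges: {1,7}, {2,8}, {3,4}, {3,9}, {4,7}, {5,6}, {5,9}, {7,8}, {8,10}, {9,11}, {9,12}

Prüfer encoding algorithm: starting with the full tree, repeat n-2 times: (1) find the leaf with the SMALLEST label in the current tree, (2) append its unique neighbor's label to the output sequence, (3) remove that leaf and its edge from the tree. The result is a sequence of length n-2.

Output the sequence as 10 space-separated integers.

Answer: 7 8 5 9 8 7 4 3 9 9

Derivation:
Step 1: leaves = {1,2,6,10,11,12}. Remove smallest leaf 1, emit neighbor 7.
Step 2: leaves = {2,6,10,11,12}. Remove smallest leaf 2, emit neighbor 8.
Step 3: leaves = {6,10,11,12}. Remove smallest leaf 6, emit neighbor 5.
Step 4: leaves = {5,10,11,12}. Remove smallest leaf 5, emit neighbor 9.
Step 5: leaves = {10,11,12}. Remove smallest leaf 10, emit neighbor 8.
Step 6: leaves = {8,11,12}. Remove smallest leaf 8, emit neighbor 7.
Step 7: leaves = {7,11,12}. Remove smallest leaf 7, emit neighbor 4.
Step 8: leaves = {4,11,12}. Remove smallest leaf 4, emit neighbor 3.
Step 9: leaves = {3,11,12}. Remove smallest leaf 3, emit neighbor 9.
Step 10: leaves = {11,12}. Remove smallest leaf 11, emit neighbor 9.
Done: 2 vertices remain (9, 12). Sequence = [7 8 5 9 8 7 4 3 9 9]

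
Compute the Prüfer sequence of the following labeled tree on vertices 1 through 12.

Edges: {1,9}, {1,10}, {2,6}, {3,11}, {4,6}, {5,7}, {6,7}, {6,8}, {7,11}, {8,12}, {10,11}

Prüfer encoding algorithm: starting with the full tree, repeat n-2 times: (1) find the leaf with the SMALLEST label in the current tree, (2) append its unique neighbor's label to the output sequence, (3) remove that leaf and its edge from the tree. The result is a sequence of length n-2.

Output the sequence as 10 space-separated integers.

Step 1: leaves = {2,3,4,5,9,12}. Remove smallest leaf 2, emit neighbor 6.
Step 2: leaves = {3,4,5,9,12}. Remove smallest leaf 3, emit neighbor 11.
Step 3: leaves = {4,5,9,12}. Remove smallest leaf 4, emit neighbor 6.
Step 4: leaves = {5,9,12}. Remove smallest leaf 5, emit neighbor 7.
Step 5: leaves = {9,12}. Remove smallest leaf 9, emit neighbor 1.
Step 6: leaves = {1,12}. Remove smallest leaf 1, emit neighbor 10.
Step 7: leaves = {10,12}. Remove smallest leaf 10, emit neighbor 11.
Step 8: leaves = {11,12}. Remove smallest leaf 11, emit neighbor 7.
Step 9: leaves = {7,12}. Remove smallest leaf 7, emit neighbor 6.
Step 10: leaves = {6,12}. Remove smallest leaf 6, emit neighbor 8.
Done: 2 vertices remain (8, 12). Sequence = [6 11 6 7 1 10 11 7 6 8]

Answer: 6 11 6 7 1 10 11 7 6 8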